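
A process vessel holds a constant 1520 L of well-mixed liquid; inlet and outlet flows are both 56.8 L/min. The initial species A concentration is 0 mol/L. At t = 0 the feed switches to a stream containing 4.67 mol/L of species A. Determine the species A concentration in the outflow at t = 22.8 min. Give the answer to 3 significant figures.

Transient balance on the dissolved component: V dC/dt = Q(C_in − C).
So dC/dt = (C_in − C)/τ with τ = V/Q = 1520/56.8 = 26.761 min.
This is linear first-order; C(t) = C_in + (C₀ − C_in) e^(−t/τ).
C(22.8) = 4.67 + (0 − 4.67)·e^(−22.8/26.761) = 4.67 + (-4.6700)·0.42656 = 2.6780 mol/L.

2.68 mol/L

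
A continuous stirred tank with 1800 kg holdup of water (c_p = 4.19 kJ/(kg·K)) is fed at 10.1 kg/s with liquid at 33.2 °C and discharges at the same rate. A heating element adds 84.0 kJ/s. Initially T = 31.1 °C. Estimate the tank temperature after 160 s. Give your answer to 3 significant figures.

M c_p dT/dt = ṁ c_p (T_in − T) + Q̇.
τ = M/ṁ = 178.22 s; T_ss = T_in + Q̇/(ṁ c_p) = 33.2 + 84.0/(10.1·4.19) = 35.185 °C.
T approaches T_ss exponentially: T(t) = T_ss + (T₀ − T_ss) e^(−t/τ).
T(160) = 35.185 + (-4.0849)·e^(−160/178.22) = 35.185 + (-4.0849)·0.40747 = 33.520 °C.

33.5 °C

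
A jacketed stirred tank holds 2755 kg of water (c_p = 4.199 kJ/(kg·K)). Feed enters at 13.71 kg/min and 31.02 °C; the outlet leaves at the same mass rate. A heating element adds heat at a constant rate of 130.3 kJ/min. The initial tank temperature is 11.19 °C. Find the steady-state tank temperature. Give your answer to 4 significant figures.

33.28 °C

M c_p dT/dt = ṁ c_p (T_in − T) + Q̇.
At steady state dT/dt = 0 ⇒ T_ss = T_in + Q̇/(ṁ c_p) = 31.02 + 130.3/(13.71·4.199) = 33.2834 °C.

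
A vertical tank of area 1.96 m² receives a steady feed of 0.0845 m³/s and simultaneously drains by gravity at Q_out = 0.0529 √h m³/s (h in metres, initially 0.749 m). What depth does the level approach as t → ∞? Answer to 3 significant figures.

A dh/dt = Q_in − 0.0529 √h. Steady state requires inflow = outflow:
Q_in = 0.0529 √h_ss ⇒ √h_ss = 0.0845/0.0529 = 1.5974.
h_ss = 1.5974² = 2.5515 m. (Since h₀ = 0.749 m < h_ss, the level will rise toward this value.)

2.55 m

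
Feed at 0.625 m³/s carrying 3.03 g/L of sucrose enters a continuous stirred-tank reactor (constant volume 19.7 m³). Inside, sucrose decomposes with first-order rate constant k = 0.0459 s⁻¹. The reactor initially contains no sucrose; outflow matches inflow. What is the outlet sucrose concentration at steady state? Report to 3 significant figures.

1.24 g/L

V dC/dt = Q(C_in − C) − k V C.
At steady state: 0 = Q C_in − (Q + kV) C_ss, so C_ss = Q C_in/(Q + kV).
C_ss = 0.625·3.03/(0.625 + 0.0459·19.7) = 1.8937/1.5292 = 1.2384 g/L.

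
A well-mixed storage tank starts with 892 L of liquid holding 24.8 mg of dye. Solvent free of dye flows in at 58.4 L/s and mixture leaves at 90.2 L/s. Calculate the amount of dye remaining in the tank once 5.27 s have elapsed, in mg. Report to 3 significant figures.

13.7 mg

Total volume: dV/dt = Q_in − Q_out = -31.800 L/s, so V(t) = 892 − 31.800 t and V(5.27) = 724.41 L.
Species balance (pure solvent in): dm/dt = −Q_out · m/V(t).
dm/m = −Q_out dt/(V₀ − 31.800 t); integrating gives ln(m/m₀) = −(Q_out/(Q_in−Q_out)) ln(V/V₀).
m = m₀ (V₀/V)^(Q_out/(Q_in−Q_out)) = 24.8 × (892/724.41)^(-2.8365) = 13.743 mg.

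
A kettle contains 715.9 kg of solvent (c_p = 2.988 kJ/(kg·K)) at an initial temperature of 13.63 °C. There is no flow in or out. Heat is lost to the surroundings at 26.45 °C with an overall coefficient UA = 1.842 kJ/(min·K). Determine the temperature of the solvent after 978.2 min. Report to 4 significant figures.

20.93 °C

M c_p dT/dt = −UA(T − T_amb).
dT/dt = (T_ss − T)/τ with T_ss = T_amb = 26.4500 °C, τ = M c_p/UA = 715.9·2.988/1.842 = 1161.30 min.
T approaches T_ss exponentially: T(t) = T_ss + (T₀ − T_ss) e^(−t/τ).
T(978.2) = 26.4500 + (-12.8200)·0.430704 = 20.9284 °C.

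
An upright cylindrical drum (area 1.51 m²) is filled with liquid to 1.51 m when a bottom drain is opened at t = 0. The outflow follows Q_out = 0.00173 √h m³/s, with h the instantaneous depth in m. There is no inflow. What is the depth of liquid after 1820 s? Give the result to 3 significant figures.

0.0347 m

Accumulation of liquid (constant cross-section A): A dh/dt = −0.00173 √h.
Separate and integrate: 2(√h − √h₀) = −(0.00173/A) t.
√h = √1.51 − 0.00173·1820/(2·1.51) = 1.2288 − 1.0426 = 0.18624.
h = 0.18624² = 0.034685 m.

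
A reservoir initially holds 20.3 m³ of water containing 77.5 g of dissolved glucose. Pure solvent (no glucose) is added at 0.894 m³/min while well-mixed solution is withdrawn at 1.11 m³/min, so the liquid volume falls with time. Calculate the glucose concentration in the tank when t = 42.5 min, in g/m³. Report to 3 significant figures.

Total volume: dV/dt = Q_in − Q_out = -0.21600 m³/min, so V(t) = 20.3 − 0.21600 t and V(42.5) = 11.120 m³.
Species balance (pure solvent in): dm/dt = −Q_out · m/V(t).
dm/m = −Q_out dt/(V₀ − 0.21600 t); integrating gives ln(m/m₀) = −(Q_out/(Q_in−Q_out)) ln(V/V₀).
m = m₀ (V₀/V)^(Q_out/(Q_in−Q_out)) = 77.5 × (20.3/11.120)^(-5.1389) = 3.5159 g.
C = m/V = 3.5159/11.120 = 0.31618 g/m³.

0.316 g/m³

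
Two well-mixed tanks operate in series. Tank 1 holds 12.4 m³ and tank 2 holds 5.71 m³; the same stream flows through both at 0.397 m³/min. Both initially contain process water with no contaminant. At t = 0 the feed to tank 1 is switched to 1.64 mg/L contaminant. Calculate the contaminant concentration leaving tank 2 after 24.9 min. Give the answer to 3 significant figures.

Each tank obeys Vᵢ dCᵢ/dt = Q(Cᵢ₋₁ − Cᵢ), so τᵢ = Vᵢ/Q.
τ₁ = 12.4/0.397 = 31.234 min; τ₂ = 5.71/0.397 = 14.383 min.
Solving the cascade with C₁(0)=C₂(0)=0 gives C₂(t) = C_in[1 − (τ₁ e^(−t/τ₁) − τ₂ e^(−t/τ₂))/(τ₁ − τ₂)].
At t = 24.9: e^(−t/τ₁) = 0.45059, e^(−t/τ₂) = 0.17707.
C₂ = 1.64·[1 − (31.234·0.45059 − 14.383·0.17707)/(16.851)] = 1.64·0.31596 = 0.51817 mg/L.

0.518 mg/L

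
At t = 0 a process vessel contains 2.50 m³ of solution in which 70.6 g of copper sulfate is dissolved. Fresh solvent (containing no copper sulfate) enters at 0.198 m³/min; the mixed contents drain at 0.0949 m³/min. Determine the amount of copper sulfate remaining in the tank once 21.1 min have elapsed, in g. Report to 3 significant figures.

39.7 g

Let m(t) be the amount of copper sulfate. Volume: V(t) = V₀ + (Q_in − Q_out) t = 2.50 + 0.10310 t; V(21.1) = 4.6754 m³.
No copper sulfate enters, so dm/dt = −Q_out · (m/V).
Separate: dm/m = −Q_out dt/V(t) ⇒ ln(m/m₀) = −(Q_out/(Q_in−Q_out)) ln(V/V₀).
m = m₀ (V₀/V)^(Q_out/(Q_in−Q_out)) = 70.6 × (2.50/4.6754)^(0.92047) = 39.678 g.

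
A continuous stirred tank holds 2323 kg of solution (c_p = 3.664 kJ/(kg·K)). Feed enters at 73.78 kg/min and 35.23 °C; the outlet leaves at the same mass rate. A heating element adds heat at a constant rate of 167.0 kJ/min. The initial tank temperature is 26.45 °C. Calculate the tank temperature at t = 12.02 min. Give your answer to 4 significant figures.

29.43 °C

Unsteady energy balance on the tank contents: M c_p dT/dt = ṁ c_p (T_in − T) + 167.0.
Rearrange: dT/dt = (T_ss − T)/τ with τ = M/ṁ = 31.4855 min and T_ss = T_in + Q̇/(ṁ c_p) = 35.8478 °C.
This is linear first-order; T(t) = T_ss + (T₀ − T_ss) e^(−t/τ).
T(12.02) = 35.8478 + (-9.39776)·e^(−12.02/31.4855) = 35.8478 + (-9.39776)·0.682657 = 29.4323 °C.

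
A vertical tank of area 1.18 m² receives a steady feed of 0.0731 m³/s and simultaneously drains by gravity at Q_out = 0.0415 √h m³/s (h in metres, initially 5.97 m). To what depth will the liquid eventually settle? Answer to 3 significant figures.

3.10 m

Level balance: A dh/dt = 0.0731 − 0.0415 √h. Setting dh/dt = 0:
Q_in = 0.0415 √h_ss ⇒ √h_ss = 0.0731/0.0415 = 1.7614.
h_ss = 1.7614² = 3.1027 m. (Since h₀ = 5.97 m > h_ss, the level will fall toward this value.)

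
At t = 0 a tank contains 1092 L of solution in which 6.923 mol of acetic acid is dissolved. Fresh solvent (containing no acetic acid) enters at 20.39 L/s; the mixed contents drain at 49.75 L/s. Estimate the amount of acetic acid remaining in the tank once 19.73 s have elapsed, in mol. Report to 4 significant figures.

1.923 mol

Total volume: dV/dt = Q_in − Q_out = -29.3600 L/s, so V(t) = 1092 − 29.3600 t and V(19.73) = 512.727 L.
No acetic acid enters, so dm/dt = −Q_out · (m/V).
Separate: dm/m = −Q_out dt/V(t) ⇒ ln(m/m₀) = −(Q_out/(Q_in−Q_out)) ln(V/V₀).
m = m₀ (V₀/V)^(Q_out/(Q_in−Q_out)) = 6.923 × (1092/512.727)^(-1.69448) = 1.92280 mol.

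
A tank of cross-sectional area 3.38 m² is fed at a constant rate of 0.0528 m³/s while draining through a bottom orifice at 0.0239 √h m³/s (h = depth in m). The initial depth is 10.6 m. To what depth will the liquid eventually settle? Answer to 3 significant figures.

A dh/dt = Q_in − 0.0239 √h. Steady state requires inflow = outflow:
Q_in = 0.0239 √h_ss ⇒ √h_ss = 0.0528/0.0239 = 2.2092.
h_ss = 2.2092² = 4.8806 m. (Since h₀ = 10.6 m > h_ss, the level will fall toward this value.)

4.88 m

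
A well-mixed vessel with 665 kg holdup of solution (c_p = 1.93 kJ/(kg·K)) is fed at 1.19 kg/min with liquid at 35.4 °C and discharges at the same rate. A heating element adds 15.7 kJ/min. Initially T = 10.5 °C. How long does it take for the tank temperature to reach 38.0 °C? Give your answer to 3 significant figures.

1130 min

Unsteady energy balance on the tank contents: M c_p dT/dt = ṁ c_p (T_in − T) + 15.7.
τ = M/ṁ = 558.82 min; T_ss = T_in + Q̇/(ṁ c_p) = 42.236 °C.
T(t) = T_ss + (T₀ − T_ss) e^(−t/τ). Set T = 38.0:
e^(−t/τ) = (38.0 − 42.236)/(10.5 − 42.236) = 0.13347
t = −558.82 · ln(0.13347) = 1125.4 min.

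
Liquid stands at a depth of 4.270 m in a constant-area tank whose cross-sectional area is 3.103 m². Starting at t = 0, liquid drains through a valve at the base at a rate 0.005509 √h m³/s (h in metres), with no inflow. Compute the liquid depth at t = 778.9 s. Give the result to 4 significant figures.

1.891 m

Mass balance (ρ constant): A dh/dt = −0.005509 √h.
Separate and integrate: 2(√h − √h₀) = −(0.005509/A) t.
√h = √4.270 − 0.005509·778.9/(2·3.103) = 2.06640 − 0.691421 = 1.37498.
h = 1.37498² = 1.89056 m.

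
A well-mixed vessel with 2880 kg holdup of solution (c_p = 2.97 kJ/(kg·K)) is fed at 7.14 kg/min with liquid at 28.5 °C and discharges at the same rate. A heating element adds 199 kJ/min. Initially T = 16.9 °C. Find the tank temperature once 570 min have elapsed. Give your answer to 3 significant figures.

32.8 °C

Energy balance: M c_p dT/dt = ṁ c_p (T_in − T) + 199.
Rearrange: dT/dt = (T_ss − T)/τ with τ = M/ṁ = 403.36 min and T_ss = T_in + Q̇/(ṁ c_p) = 37.884 °C.
T approaches T_ss exponentially: T(t) = T_ss + (T₀ − T_ss) e^(−t/τ).
T(570) = 37.884 + (-20.984)·e^(−570/403.36) = 37.884 + (-20.984)·0.24338 = 32.777 °C.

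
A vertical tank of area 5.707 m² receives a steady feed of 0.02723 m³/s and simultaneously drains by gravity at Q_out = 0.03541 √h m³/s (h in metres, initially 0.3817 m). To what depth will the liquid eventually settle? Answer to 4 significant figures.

A dh/dt = Q_in − 0.03541 √h. Steady state requires inflow = outflow:
Q_in = 0.03541 √h_ss ⇒ √h_ss = 0.02723/0.03541 = 0.768992.
h_ss = 0.768992² = 0.591348 m. (Since h₀ = 0.3817 m < h_ss, the level will rise toward this value.)

0.5913 m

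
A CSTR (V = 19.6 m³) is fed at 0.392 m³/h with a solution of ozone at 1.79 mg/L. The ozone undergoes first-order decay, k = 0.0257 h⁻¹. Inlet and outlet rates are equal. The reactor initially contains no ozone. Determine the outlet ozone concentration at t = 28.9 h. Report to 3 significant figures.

Species balance: V dC/dt = Q C_in − Q C − k V C.
dC/dt = (Q/V) C_in − (Q/V + k) C; effective rate a = Q/V + k = 0.020000 + 0.0257 = 0.045700 h⁻¹.
C_ss = Q C_in/(Q + kV) = 0.78337 mg/L; C(t) = C_ss + (C₀ − C_ss) e^(−a t).
C(28.9) = 0.78337 + (-0.78337)·e^(−0.045700·28.9) = 0.78337 + (-0.78337)·0.26694 = 0.57426 mg/L.

0.574 mg/L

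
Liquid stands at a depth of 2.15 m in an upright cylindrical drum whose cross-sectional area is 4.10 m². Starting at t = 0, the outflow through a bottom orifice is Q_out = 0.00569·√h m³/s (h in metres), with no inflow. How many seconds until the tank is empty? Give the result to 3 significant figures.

With no inflow, A dh/dt = −0.00569 √h.
∫ h^(−1/2) dh = −(0.00569/A) ∫ dt, giving 2√h = 2√h₀ − (0.00569/A) t.
Tank is empty when √h = 0: t_empty = 2A√h₀/0.00569.
t_empty = 2·4.10·√2.15/0.00569 = 8.2000·1.4663/0.00569 = 2113.1 s.

2110 s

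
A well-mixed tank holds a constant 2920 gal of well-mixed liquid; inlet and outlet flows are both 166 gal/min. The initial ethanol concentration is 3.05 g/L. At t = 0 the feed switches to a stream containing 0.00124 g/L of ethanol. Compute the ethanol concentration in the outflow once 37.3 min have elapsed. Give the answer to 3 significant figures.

Unsteady species balance (constant V, well mixed): V dC/dt = Q(C_in − C).
So dC/dt = (C_in − C)/τ with τ = V/Q = 2920/166 = 17.590 min.
Integrating: C(t) = C_in + (C₀ − C_in) e^(−t/τ).
C(37.3) = 0.00124 + (3.05 − 0.00124)·e^(−37.3/17.590) = 0.00124 + (3.0488)·0.11997 = 0.36701 g/L.

0.367 g/L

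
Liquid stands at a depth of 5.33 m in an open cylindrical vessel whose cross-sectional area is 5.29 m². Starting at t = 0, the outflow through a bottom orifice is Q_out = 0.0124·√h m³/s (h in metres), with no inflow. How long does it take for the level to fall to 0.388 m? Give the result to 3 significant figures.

1440 s

Volume balance on the tank: A dh/dt = −0.0124 √h.
Separate and integrate: 2(√h − √h₀) = −(0.0124/A) t.
t = 2A(√h₀ − √h)/0.0124 = 2·5.29·(√5.33 − √0.388)/0.0124
  = 10.580 × (2.3087 − 0.62290) / 0.0124 = 1438.4 s.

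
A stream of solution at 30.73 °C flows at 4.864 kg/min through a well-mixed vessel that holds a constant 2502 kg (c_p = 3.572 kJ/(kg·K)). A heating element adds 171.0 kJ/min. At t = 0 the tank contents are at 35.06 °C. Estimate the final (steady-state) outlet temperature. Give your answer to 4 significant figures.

40.57 °C

M c_p dT/dt = ṁ c_p (T_in − T) + Q̇.
At steady state dT/dt = 0 ⇒ T_ss = T_in + Q̇/(ṁ c_p) = 30.73 + 171.0/(4.864·3.572) = 40.5722 °C.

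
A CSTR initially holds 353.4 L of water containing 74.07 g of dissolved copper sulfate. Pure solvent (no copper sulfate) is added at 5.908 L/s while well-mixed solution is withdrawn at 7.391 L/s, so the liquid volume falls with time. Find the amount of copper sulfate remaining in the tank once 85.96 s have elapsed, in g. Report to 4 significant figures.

7.966 g

Total volume: dV/dt = Q_in − Q_out = -1.48300 L/s, so V(t) = 353.4 − 1.48300 t and V(85.96) = 225.921 L.
Species balance (pure solvent in): dm/dt = −Q_out · m/V(t).
dm/m = −Q_out dt/(V₀ − 1.48300 t); integrating gives ln(m/m₀) = −(Q_out/(Q_in−Q_out)) ln(V/V₀).
m = m₀ (V₀/V)^(Q_out/(Q_in−Q_out)) = 74.07 × (353.4/225.921)^(-4.98382) = 7.96600 g.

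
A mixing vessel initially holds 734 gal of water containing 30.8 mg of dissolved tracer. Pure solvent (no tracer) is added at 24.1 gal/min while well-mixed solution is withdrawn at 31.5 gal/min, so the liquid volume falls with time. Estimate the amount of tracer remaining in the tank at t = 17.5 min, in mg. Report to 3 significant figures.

Let m(t) be the amount of tracer. Volume: V(t) = V₀ + (Q_in − Q_out) t = 734 − 7.4000 t; V(17.5) = 604.50 gal.
Solute balance: dm/dt = 0 − Q_out C = −Q_out m/V(t).
Separate: dm/m = −Q_out dt/V(t) ⇒ ln(m/m₀) = −(Q_out/(Q_in−Q_out)) ln(V/V₀).
m = m₀ (V₀/V)^(Q_out/(Q_in−Q_out)) = 30.8 × (734/604.50)^(-4.2568) = 13.481 mg.

13.5 mg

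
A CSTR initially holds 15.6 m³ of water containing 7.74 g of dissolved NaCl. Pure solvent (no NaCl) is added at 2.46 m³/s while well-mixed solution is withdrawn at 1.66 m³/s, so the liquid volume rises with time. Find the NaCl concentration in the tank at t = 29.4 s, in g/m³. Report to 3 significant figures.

0.0294 g/m³

Let m(t) be the amount of NaCl. Volume: V(t) = V₀ + (Q_in − Q_out) t = 15.6 + 0.80000 t; V(29.4) = 39.120 m³.
No NaCl enters, so dm/dt = −Q_out · (m/V).
Separate: dm/m = −Q_out dt/V(t) ⇒ ln(m/m₀) = −(Q_out/(Q_in−Q_out)) ln(V/V₀).
m = m₀ (V₀/V)^(Q_out/(Q_in−Q_out)) = 7.74 × (15.6/39.120)^(2.0750) = 1.1488 g.
C = m/V = 1.1488/39.120 = 0.029366 g/m³.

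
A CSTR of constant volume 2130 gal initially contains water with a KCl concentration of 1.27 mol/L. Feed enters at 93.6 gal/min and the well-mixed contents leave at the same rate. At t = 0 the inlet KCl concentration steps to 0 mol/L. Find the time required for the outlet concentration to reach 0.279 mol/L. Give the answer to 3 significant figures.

34.5 min

Species balance: V dC/dt = Q(C_in − C) ⇒ τ = V/Q = 22.756 min.
C(t) = C_in + (C₀ − C_in) e^(−t/τ). Set C = 0.279 and solve for t:
e^(−t/τ) = (C − C_in)/(C₀ − C_in) = (0.279 − 0)/(1.27 − 0) = 0.21969
t = −τ ln(…) = 22.756 × 1.5156 = 34.489 min.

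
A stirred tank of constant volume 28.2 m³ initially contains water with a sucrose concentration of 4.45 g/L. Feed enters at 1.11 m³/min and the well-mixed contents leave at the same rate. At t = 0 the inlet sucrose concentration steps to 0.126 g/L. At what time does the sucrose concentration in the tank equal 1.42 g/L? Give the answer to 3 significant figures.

Transient balance on the dissolved component: V dC/dt = Q(C_in − C), so τ = V/Q = 25.405 min.
C(t) = C_in + (C₀ − C_in) e^(−t/τ). Set C = 1.42 and solve for t:
e^(−t/τ) = (C − C_in)/(C₀ − C_in) = (1.42 − 0.126)/(4.45 − 0.126) = 0.29926
t = −τ ln(…) = 25.405 × 1.2064 = 30.650 min.

30.7 min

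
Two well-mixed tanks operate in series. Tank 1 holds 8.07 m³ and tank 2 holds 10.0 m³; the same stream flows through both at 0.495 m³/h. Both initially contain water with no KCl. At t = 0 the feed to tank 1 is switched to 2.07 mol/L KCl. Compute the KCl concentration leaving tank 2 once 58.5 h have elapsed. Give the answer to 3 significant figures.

Species balance on tank i: dCᵢ/dt = (Cᵢ₋₁ − Cᵢ)/τᵢ with τᵢ = Vᵢ/Q.
τ₁ = 8.07/0.495 = 16.303 h; τ₂ = 10.0/0.495 = 20.202 h.
Tank 1: C₁ = C_in(1 − e^(−t/τ₁)). Tank 2 (τ₁ ≠ τ₂): C₂ = C_in[1 − (τ₁ e^(−t/τ₁) − τ₂ e^(−t/τ₂))/(τ₁ − τ₂)].
At t = 58.5: e^(−t/τ₁) = 0.027646, e^(−t/τ₂) = 0.055258.
C₂ = 2.07·[1 − (16.303·0.027646 − 20.202·0.055258)/(-3.8990)] = 2.07·0.82929 = 1.7166 mol/L.

1.72 mol/L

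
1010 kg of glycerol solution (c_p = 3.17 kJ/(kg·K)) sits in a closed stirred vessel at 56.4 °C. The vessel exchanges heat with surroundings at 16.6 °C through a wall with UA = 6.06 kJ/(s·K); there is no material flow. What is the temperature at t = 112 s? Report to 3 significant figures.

First-law balance (no shaft work): M c_p dT/dt = −UA(T − T_amb).
dT/dt = (T_ss − T)/τ with T_ss = T_amb = 16.600 °C, τ = M c_p/UA = 1010·3.17/6.06 = 528.33 s.
T approaches T_ss exponentially: T(t) = T_ss + (T₀ − T_ss) e^(−t/τ).
T(112) = 16.600 + (39.800)·0.80897 = 48.797 °C.

48.8 °C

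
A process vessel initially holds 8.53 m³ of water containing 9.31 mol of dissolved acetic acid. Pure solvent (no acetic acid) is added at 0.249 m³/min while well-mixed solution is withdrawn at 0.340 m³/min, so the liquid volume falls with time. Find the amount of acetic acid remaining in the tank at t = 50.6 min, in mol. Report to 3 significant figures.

Let m(t) be the amount of acetic acid. Volume: V(t) = V₀ + (Q_in − Q_out) t = 8.53 − 0.091000 t; V(50.6) = 3.9254 m³.
Solute balance: dm/dt = 0 − Q_out C = −Q_out m/V(t).
dm/m = −Q_out dt/(V₀ − 0.091000 t); integrating gives ln(m/m₀) = −(Q_out/(Q_in−Q_out)) ln(V/V₀).
m = m₀ (V₀/V)^(Q_out/(Q_in−Q_out)) = 9.31 × (8.53/3.9254)^(-3.7363) = 0.51237 mol.

0.512 mol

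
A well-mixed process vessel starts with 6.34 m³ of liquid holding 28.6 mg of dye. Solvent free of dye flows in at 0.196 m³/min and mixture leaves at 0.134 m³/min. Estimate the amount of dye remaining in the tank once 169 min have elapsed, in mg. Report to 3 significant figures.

Let m(t) be the amount of dye. Volume: V(t) = V₀ + (Q_in − Q_out) t = 6.34 + 0.062000 t; V(169) = 16.818 m³.
Solute balance: dm/dt = 0 − Q_out C = −Q_out m/V(t).
dm/m = −Q_out dt/(V₀ + 0.062000 t); integrating gives ln(m/m₀) = −(Q_out/(Q_in−Q_out)) ln(V/V₀).
m = m₀ (V₀/V)^(Q_out/(Q_in−Q_out)) = 28.6 × (6.34/16.818)^(2.1613) = 3.4726 mg.

3.47 mg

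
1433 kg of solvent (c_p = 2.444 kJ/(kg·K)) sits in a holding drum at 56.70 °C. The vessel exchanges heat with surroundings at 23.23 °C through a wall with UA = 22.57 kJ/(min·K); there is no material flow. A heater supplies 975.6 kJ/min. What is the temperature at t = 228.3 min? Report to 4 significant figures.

64.22 °C

Lumped-capacitance energy balance: M c_p dT/dt = UA(T_amb − T) + Q̇.
dT/dt = (T_ss − T)/τ with T_ss = T_amb + Q̇/UA = 23.23 + 975.6/22.57 = 66.4555 °C, τ = M c_p/UA = 1433·2.444/22.57 = 155.173 min.
Solution: T(t) = T_ss + (T₀ − T_ss) e^(−t/τ).
T(228.3) = 66.4555 + (-9.75552)·0.229635 = 64.2153 °C.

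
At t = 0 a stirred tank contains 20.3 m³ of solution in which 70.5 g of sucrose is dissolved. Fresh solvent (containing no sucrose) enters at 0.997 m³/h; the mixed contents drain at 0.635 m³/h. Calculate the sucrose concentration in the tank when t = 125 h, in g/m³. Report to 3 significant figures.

Let m(t) be the amount of sucrose. Volume: V(t) = V₀ + (Q_in − Q_out) t = 20.3 + 0.36200 t; V(125) = 65.550 m³.
Solute balance: dm/dt = 0 − Q_out C = −Q_out m/V(t).
dm/m = −Q_out dt/(V₀ + 0.36200 t); integrating gives ln(m/m₀) = −(Q_out/(Q_in−Q_out)) ln(V/V₀).
m = m₀ (V₀/V)^(Q_out/(Q_in−Q_out)) = 70.5 × (20.3/65.550)^(1.7541) = 9.0198 g.
C = m/V = 9.0198/65.550 = 0.13760 g/m³.

0.138 g/m³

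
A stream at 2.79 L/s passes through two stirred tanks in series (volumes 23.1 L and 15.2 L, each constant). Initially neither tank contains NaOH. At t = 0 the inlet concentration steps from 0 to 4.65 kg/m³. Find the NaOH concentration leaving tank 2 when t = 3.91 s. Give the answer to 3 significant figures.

0.536 kg/m³

Time constants: τᵢ = Vᵢ/Q for each well-mixed tank.
τ₁ = 23.1/2.79 = 8.2796 s; τ₂ = 15.2/2.79 = 5.4480 s.
Tank 1: C₁ = C_in(1 − e^(−t/τ₁)). Tank 2 (τ₁ ≠ τ₂): C₂ = C_in[1 − (τ₁ e^(−t/τ₁) − τ₂ e^(−t/τ₂))/(τ₁ − τ₂)].
At t = 3.91: e^(−t/τ₁) = 0.62360, e^(−t/τ₂) = 0.48788.
C₂ = 4.65·[1 − (8.2796·0.62360 − 5.4480·0.48788)/(2.8315)] = 4.65·0.11526 = 0.53598 kg/m³.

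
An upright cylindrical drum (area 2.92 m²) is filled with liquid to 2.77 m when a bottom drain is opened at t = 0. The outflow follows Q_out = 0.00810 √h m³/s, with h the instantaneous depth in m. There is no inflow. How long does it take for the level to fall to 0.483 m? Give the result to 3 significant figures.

With no inflow, A dh/dt = −0.00810 √h.
This is separable: 2 d(√h)/dt = −0.00810/A, so √h = √h₀ − (0.00810/(2A)) t.
t = 2A(√h₀ − √h)/0.00810 = 2·2.92·(√2.77 − √0.483)/0.00810
  = 5.8400 × (1.6643 − 0.69498) / 0.00810 = 698.89 s.

699 s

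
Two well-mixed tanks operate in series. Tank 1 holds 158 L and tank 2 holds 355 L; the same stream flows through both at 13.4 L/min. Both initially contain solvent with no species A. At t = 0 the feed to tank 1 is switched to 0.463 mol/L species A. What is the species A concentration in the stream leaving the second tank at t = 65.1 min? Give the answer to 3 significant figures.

Species balance on tank i: dCᵢ/dt = (Cᵢ₋₁ − Cᵢ)/τᵢ with τᵢ = Vᵢ/Q.
τ₁ = 158/13.4 = 11.791 min; τ₂ = 355/13.4 = 26.493 min.
Tank 1: C₁ = C_in(1 − e^(−t/τ₁)). Tank 2 (τ₁ ≠ τ₂): C₂ = C_in[1 − (τ₁ e^(−t/τ₁) − τ₂ e^(−t/τ₂))/(τ₁ − τ₂)].
At t = 65.1: e^(−t/τ₁) = 0.0040013, e^(−t/τ₂) = 0.085666.
C₂ = 0.463·[1 − (11.791·0.0040013 − 26.493·0.085666)/(-14.701)] = 0.463·0.84884 = 0.39301 mol/L.

0.393 mol/L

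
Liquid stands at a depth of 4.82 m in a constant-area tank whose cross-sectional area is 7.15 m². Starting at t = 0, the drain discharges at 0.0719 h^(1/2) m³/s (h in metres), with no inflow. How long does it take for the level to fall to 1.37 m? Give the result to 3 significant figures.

204 s

Volume balance on the tank: A dh/dt = −0.0719 √h.
∫ h^(−1/2) dh = −(0.0719/A) ∫ dt, giving 2√h = 2√h₀ − (0.0719/A) t.
t = 2A(√h₀ − √h)/0.0719 = 2·7.15·(√4.82 − √1.37)/0.0719
  = 14.300 × (2.1954 − 1.1705) / 0.0719 = 203.86 s.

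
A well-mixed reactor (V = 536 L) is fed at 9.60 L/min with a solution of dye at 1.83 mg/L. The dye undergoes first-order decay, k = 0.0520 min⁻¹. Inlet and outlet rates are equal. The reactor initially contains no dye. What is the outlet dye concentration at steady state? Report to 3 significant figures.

0.469 mg/L

Species balance: V dC/dt = Q C_in − Q C − k V C.
Steady state (dC/dt = 0): C_ss = Q C_in/(Q + kV) = C_in/(1 + kV/Q).
C_ss = 9.60·1.83/(9.60 + 0.0520·536) = 17.568/37.472 = 0.46883 mg/L.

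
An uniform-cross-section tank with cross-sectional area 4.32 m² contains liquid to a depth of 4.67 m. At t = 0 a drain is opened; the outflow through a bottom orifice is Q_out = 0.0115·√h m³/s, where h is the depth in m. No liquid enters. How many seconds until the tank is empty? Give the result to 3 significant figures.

With no inflow, A dh/dt = −0.0115 √h.
Separate and integrate: 2(√h − √h₀) = −(0.0115/A) t.
Tank is empty when √h = 0: t_empty = 2A√h₀/0.0115.
t_empty = 2·4.32·√4.67/0.0115 = 8.6400·2.1610/0.0115 = 1623.6 s.

1620 s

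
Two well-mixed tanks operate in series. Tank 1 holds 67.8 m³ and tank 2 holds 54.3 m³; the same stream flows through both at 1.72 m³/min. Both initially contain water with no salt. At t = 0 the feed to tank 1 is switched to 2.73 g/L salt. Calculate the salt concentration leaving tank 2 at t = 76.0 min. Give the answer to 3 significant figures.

1.72 g/L

Time constants: τᵢ = Vᵢ/Q for each well-mixed tank.
τ₁ = 67.8/1.72 = 39.419 min; τ₂ = 54.3/1.72 = 31.570 min.
Tank 1: C₁ = C_in(1 − e^(−t/τ₁)). Tank 2 (τ₁ ≠ τ₂): C₂ = C_in[1 − (τ₁ e^(−t/τ₁) − τ₂ e^(−t/τ₂))/(τ₁ − τ₂)].
At t = 76.0: e^(−t/τ₁) = 0.14544, e^(−t/τ₂) = 0.090052.
C₂ = 2.73·[1 − (39.419·0.14544 − 31.570·0.090052)/(7.8488)] = 2.73·0.63180 = 1.7248 g/L.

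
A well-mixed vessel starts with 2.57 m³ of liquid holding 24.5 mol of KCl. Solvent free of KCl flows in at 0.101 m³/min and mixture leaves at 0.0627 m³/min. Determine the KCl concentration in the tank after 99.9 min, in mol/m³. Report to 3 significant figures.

0.861 mol/m³

Total volume: dV/dt = Q_in − Q_out = 0.038300 m³/min, so V(t) = 2.57 + 0.038300 t and V(99.9) = 6.3962 m³.
No KCl enters, so dm/dt = −Q_out · (m/V).
Separate: dm/m = −Q_out dt/V(t) ⇒ ln(m/m₀) = −(Q_out/(Q_in−Q_out)) ln(V/V₀).
m = m₀ (V₀/V)^(Q_out/(Q_in−Q_out)) = 24.5 × (2.57/6.3962)^(1.6371) = 5.5069 mol.
C = m/V = 5.5069/6.3962 = 0.86097 mol/m³.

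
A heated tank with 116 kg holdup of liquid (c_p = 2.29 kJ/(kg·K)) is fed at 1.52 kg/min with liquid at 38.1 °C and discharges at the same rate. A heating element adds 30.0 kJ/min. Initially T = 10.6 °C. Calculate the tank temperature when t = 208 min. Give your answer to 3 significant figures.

Heat balance on the well-mixed liquid: M c_p dT/dt = ṁ c_p (T_in − T) + 30.0.
τ = M/ṁ = 76.316 min; T_ss = T_in + Q̇/(ṁ c_p) = 38.1 + 30.0/(1.52·2.29) = 46.719 °C.
Solution: T(t) = T_ss + (T₀ − T_ss) e^(−t/τ).
T(208) = 46.719 + (-36.119)·e^(−208/76.316) = 46.719 + (-36.119)·0.065512 = 44.352 °C.

44.4 °C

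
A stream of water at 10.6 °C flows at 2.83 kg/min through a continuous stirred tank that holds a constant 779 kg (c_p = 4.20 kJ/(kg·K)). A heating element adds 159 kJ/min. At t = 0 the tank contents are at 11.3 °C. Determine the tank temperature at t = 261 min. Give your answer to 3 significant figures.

19.1 °C

M c_p dT/dt = ṁ c_p (T_in − T) + Q̇.
Rearrange: dT/dt = (T_ss − T)/τ with τ = M/ṁ = 275.27 min and T_ss = T_in + Q̇/(ṁ c_p) = 23.977 °C.
This is linear first-order; T(t) = T_ss + (T₀ − T_ss) e^(−t/τ).
T(261) = 23.977 + (-12.677)·e^(−261/275.27) = 23.977 + (-12.677)·0.38745 = 19.065 °C.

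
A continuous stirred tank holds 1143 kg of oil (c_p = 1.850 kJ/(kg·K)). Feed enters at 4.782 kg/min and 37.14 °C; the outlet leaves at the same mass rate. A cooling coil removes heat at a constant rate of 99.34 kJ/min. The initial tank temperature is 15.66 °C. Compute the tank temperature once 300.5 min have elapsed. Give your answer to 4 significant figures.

23.00 °C

M c_p dT/dt = ṁ c_p (T_in − T) − Q̇.
τ = M/ṁ = 239.021 min; T_ss = T_in − Q̇/(ṁ c_p) = 37.14 − 99.34/(4.782·1.850) = 25.9110 °C.
Solution: T(t) = T_ss + (T₀ − T_ss) e^(−t/τ).
T(300.5) = 25.9110 + (-10.2510)·e^(−300.5/239.021) = 25.9110 + (-10.2510)·0.284447 = 22.9951 °C.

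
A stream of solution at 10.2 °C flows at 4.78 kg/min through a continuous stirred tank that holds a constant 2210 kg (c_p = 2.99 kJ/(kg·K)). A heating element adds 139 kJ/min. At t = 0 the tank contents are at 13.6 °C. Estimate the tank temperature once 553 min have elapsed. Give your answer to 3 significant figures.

18.0 °C

M c_p dT/dt = ṁ c_p (T_in − T) + Q̇.
Rearrange: dT/dt = (T_ss − T)/τ with τ = M/ṁ = 462.34 min and T_ss = T_in + Q̇/(ṁ c_p) = 19.926 °C.
Solution: T(t) = T_ss + (T₀ − T_ss) e^(−t/τ).
T(553) = 19.926 + (-6.3256)·e^(−553/462.34) = 19.926 + (-6.3256)·0.30238 = 18.013 °C.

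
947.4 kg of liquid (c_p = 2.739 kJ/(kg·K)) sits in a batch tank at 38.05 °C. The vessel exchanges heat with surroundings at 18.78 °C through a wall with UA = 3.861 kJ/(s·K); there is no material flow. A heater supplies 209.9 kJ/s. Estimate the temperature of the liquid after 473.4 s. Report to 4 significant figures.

Energy balance: M c_p dT/dt = −UA(T − T_amb) + Q̇.
dT/dt = (T_ss − T)/τ with T_ss = T_amb + Q̇/UA = 18.78 + 209.9/3.861 = 73.1442 °C, τ = M c_p/UA = 947.4·2.739/3.861 = 672.087 s.
Solution: T(t) = T_ss + (T₀ − T_ss) e^(−t/τ).
T(473.4) = 73.1442 + (-35.0942)·0.494419 = 55.7930 °C.

55.79 °C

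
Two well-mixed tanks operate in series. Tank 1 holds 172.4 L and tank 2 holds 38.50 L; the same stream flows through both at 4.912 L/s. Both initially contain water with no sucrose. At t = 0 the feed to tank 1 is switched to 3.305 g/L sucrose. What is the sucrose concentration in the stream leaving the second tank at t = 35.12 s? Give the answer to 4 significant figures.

Species balance on tank i: dCᵢ/dt = (Cᵢ₋₁ − Cᵢ)/τᵢ with τᵢ = Vᵢ/Q.
τ₁ = 172.4/4.912 = 35.0977 s; τ₂ = 38.50/4.912 = 7.83795 s.
Solving the cascade with C₁(0)=C₂(0)=0 gives C₂(t) = C_in[1 − (τ₁ e^(−t/τ₁) − τ₂ e^(−t/τ₂))/(τ₁ − τ₂)].
At t = 35.12: e^(−t/τ₁) = 0.367646, e^(−t/τ₂) = 0.0113248.
C₂ = 3.305·[1 − (35.0977·0.367646 − 7.83795·0.0113248)/(27.2598)] = 3.305·0.529902 = 1.75133 g/L.

1.751 g/L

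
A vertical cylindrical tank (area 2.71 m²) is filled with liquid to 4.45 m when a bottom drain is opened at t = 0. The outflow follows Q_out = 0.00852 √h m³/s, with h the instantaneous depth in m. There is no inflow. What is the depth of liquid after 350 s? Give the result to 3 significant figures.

2.43 m

With no inflow, A dh/dt = −0.00852 √h.
This is separable: 2 d(√h)/dt = −0.00852/A, so √h = √h₀ − (0.00852/(2A)) t.
√h = √4.45 − 0.00852·350/(2·2.71) = 2.1095 − 0.55018 = 1.5593.
h = 1.5593² = 2.4315 m.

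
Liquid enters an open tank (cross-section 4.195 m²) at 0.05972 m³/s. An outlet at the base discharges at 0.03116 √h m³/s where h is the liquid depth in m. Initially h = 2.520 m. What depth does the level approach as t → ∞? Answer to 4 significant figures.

Mass balance (ρ constant): A dh/dt = Q_in − 0.03116 √h. At steady state dh/dt = 0:
Q_in = 0.03116 √h_ss ⇒ √h_ss = 0.05972/0.03116 = 1.91656.
h_ss = 1.91656² = 3.67320 m. (Since h₀ = 2.520 m < h_ss, the level will rise toward this value.)

3.673 m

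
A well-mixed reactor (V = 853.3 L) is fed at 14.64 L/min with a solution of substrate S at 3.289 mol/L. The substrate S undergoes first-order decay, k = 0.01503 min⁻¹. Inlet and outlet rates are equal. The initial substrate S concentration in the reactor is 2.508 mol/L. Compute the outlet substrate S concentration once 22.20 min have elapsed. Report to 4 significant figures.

2.123 mol/L

Species balance: V dC/dt = Q C_in − Q C − k V C.
This is linear with rate a = Q/V + k = 0.0321869 min⁻¹.
C_ss = Q C_in/(Q + kV) = 1.75317 mol/L; C(t) = C_ss + (C₀ − C_ss) e^(−a t).
C(22.20) = 1.75317 + (0.754831)·e^(−0.0321869·22.20) = 1.75317 + (0.754831)·0.489412 = 2.12259 mol/L.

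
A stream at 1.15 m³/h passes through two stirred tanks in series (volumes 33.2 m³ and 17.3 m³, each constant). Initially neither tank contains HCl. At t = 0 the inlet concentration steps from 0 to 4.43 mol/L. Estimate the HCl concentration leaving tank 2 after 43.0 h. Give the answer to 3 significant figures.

2.62 mol/L

Time constants: τᵢ = Vᵢ/Q for each well-mixed tank.
τ₁ = 33.2/1.15 = 28.870 h; τ₂ = 17.3/1.15 = 15.043 h.
Tank 1: C₁ = C_in(1 − e^(−t/τ₁)). Tank 2 (τ₁ ≠ τ₂): C₂ = C_in[1 − (τ₁ e^(−t/τ₁) − τ₂ e^(−t/τ₂))/(τ₁ − τ₂)].
At t = 43.0: e^(−t/τ₁) = 0.22549, e^(−t/τ₂) = 0.057362.
C₂ = 4.43·[1 − (28.870·0.22549 − 15.043·0.057362)/(13.826)] = 4.43·0.59157 = 2.6206 mol/L.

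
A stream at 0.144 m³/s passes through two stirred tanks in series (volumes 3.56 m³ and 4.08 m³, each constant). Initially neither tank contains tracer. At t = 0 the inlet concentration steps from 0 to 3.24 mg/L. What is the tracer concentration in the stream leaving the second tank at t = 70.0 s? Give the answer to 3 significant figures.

2.40 mg/L

Time constants: τᵢ = Vᵢ/Q for each well-mixed tank.
τ₁ = 3.56/0.144 = 24.722 s; τ₂ = 4.08/0.144 = 28.333 s.
Tank 1: C₁ = C_in(1 − e^(−t/τ₁)). Tank 2 (τ₁ ≠ τ₂): C₂ = C_in[1 − (τ₁ e^(−t/τ₁) − τ₂ e^(−t/τ₂))/(τ₁ − τ₂)].
At t = 70.0: e^(−t/τ₁) = 0.058927, e^(−t/τ₂) = 0.084535.
C₂ = 3.24·[1 − (24.722·0.058927 − 28.333·0.084535)/(-3.6111)] = 3.24·0.74015 = 2.3981 mg/L.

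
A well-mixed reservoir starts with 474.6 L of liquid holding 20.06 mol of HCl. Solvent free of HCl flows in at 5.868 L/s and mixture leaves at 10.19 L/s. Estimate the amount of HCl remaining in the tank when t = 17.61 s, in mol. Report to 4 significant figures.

Total volume: dV/dt = Q_in − Q_out = -4.32200 L/s, so V(t) = 474.6 − 4.32200 t and V(17.61) = 398.490 L.
Solute balance: dm/dt = 0 − Q_out C = −Q_out m/V(t).
dm/m = −Q_out dt/(V₀ − 4.32200 t); integrating gives ln(m/m₀) = −(Q_out/(Q_in−Q_out)) ln(V/V₀).
m = m₀ (V₀/V)^(Q_out/(Q_in−Q_out)) = 20.06 × (474.6/398.490)^(-2.35770) = 13.2848 mol.

13.28 mol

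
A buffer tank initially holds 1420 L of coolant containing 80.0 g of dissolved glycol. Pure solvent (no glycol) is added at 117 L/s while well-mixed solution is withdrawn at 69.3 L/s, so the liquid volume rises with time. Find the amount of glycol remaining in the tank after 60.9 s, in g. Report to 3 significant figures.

Total volume: dV/dt = Q_in − Q_out = 47.700 L/s, so V(t) = 1420 + 47.700 t and V(60.9) = 4324.9 L.
Solute balance: dm/dt = 0 − Q_out C = −Q_out m/V(t).
Separate: dm/m = −Q_out dt/V(t) ⇒ ln(m/m₀) = −(Q_out/(Q_in−Q_out)) ln(V/V₀).
m = m₀ (V₀/V)^(Q_out/(Q_in−Q_out)) = 80.0 × (1420/4324.9)^(1.4528) = 15.862 g.

15.9 g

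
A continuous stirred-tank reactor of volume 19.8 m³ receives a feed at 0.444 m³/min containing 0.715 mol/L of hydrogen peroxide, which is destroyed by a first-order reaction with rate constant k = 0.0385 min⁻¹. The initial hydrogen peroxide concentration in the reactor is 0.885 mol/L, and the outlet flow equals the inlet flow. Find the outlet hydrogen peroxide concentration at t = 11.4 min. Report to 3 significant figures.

Species balance: V dC/dt = Q C_in − Q C − k V C.
dC/dt = (Q/V) C_in − (Q/V + k) C; effective rate a = Q/V + k = 0.022424 + 0.0385 = 0.060924 min⁻¹.
C_ss = Q C_in/(Q + kV) = 0.26317 mol/L; C(t) = C_ss + (C₀ − C_ss) e^(−a t).
C(11.4) = 0.26317 + (0.62183)·e^(−0.060924·11.4) = 0.26317 + (0.62183)·0.49931 = 0.57365 mol/L.

0.574 mol/L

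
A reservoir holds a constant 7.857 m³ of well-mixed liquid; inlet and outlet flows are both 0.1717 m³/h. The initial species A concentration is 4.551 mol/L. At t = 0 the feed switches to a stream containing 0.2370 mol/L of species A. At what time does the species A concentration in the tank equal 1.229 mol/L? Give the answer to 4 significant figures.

67.26 h

Species balance: V dC/dt = Q(C_in − C) ⇒ τ = V/Q = 45.7600 h.
C(t) = C_in + (C₀ − C_in) e^(−t/τ). Set C = 1.229 and solve for t:
e^(−t/τ) = (C − C_in)/(C₀ − C_in) = (1.229 − 0.2370)/(4.551 − 0.2370) = 0.229949
t = −τ ln(…) = 45.7600 × 1.46990 = 67.2626 h.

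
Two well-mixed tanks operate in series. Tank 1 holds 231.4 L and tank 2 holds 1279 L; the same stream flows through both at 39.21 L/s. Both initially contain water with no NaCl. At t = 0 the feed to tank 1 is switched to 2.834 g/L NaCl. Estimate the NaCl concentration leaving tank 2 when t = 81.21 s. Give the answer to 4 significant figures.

2.547 g/L

Time constants: τᵢ = Vᵢ/Q for each well-mixed tank.
τ₁ = 231.4/39.21 = 5.90156 s; τ₂ = 1279/39.21 = 32.6192 s.
Tank 1: C₁ = C_in(1 − e^(−t/τ₁)). Tank 2 (τ₁ ≠ τ₂): C₂ = C_in[1 − (τ₁ e^(−t/τ₁) − τ₂ e^(−t/τ₂))/(τ₁ − τ₂)].
At t = 81.21: e^(−t/τ₁) = 1.05626e-06, e^(−t/τ₂) = 0.0829402.
C₂ = 2.834·[1 − (5.90156·1.05626e-06 − 32.6192·0.0829402)/(-26.7177)] = 2.834·0.898740 = 2.54703 g/L.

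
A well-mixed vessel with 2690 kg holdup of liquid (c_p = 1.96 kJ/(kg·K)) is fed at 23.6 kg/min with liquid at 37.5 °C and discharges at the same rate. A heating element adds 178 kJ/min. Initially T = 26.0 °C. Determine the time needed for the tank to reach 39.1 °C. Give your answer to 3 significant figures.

Energy balance: M c_p dT/dt = ṁ c_p (T_in − T) + 178.
τ = M/ṁ = 113.98 min; T_ss = T_in + Q̇/(ṁ c_p) = 41.348 °C.
T(t) = T_ss + (T₀ − T_ss) e^(−t/τ). Set T = 39.1:
e^(−t/τ) = (39.1 − 41.348)/(26.0 − 41.348) = 0.14648
t = −113.98 · ln(0.14648) = 218.95 min.

219 min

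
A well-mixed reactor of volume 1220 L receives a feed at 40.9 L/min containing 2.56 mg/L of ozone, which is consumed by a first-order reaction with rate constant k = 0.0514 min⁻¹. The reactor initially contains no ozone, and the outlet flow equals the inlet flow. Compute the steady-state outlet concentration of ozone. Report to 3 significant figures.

V dC/dt = Q(C_in − C) − k V C.
At steady state: 0 = Q C_in − (Q + kV) C_ss, so C_ss = Q C_in/(Q + kV).
C_ss = 40.9·2.56/(40.9 + 0.0514·1220) = 104.70/103.61 = 1.0106 mg/L.

1.01 mg/L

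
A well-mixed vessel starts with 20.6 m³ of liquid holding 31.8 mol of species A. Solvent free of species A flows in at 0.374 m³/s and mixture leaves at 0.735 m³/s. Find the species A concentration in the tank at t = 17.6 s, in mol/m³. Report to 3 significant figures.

1.05 mol/m³

Total volume: dV/dt = Q_in − Q_out = -0.36100 m³/s, so V(t) = 20.6 − 0.36100 t and V(17.6) = 14.246 m³.
No species A enters, so dm/dt = −Q_out · (m/V).
Separate: dm/m = −Q_out dt/V(t) ⇒ ln(m/m₀) = −(Q_out/(Q_in−Q_out)) ln(V/V₀).
m = m₀ (V₀/V)^(Q_out/(Q_in−Q_out)) = 31.8 × (20.6/14.246)^(-2.0360) = 15.008 mol.
C = m/V = 15.008/14.246 = 1.0535 mol/m³.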